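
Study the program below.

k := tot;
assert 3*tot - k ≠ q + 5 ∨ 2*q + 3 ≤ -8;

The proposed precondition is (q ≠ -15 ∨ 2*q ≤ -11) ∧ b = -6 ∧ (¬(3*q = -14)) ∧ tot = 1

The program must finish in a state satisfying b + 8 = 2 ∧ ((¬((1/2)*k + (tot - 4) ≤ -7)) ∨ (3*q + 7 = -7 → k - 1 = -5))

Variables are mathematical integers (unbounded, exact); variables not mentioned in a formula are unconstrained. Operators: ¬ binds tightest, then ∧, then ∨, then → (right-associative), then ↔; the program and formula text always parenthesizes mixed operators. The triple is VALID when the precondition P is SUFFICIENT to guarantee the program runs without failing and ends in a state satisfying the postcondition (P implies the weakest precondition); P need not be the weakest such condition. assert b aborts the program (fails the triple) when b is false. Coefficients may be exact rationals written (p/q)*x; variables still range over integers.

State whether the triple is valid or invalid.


Working backward. After the program, the postcondition b + 8 = 2 ∧ ((¬((1/2)*k + (tot - 4) ≤ -7)) ∨ (3*q + 7 = -7 → k - 1 = -5)) must hold; in canonical form it is b = -6 ∧ ((¬((1/2)*k + tot ≤ -3)) ∨ (3*q = -14 → k = -4)).
Before assert 3*tot - k ≠ q + 5 ∨ 2*q + 3 ≤ -8: (3*tot ≠ k + q + 5 ∨ 2*q ≤ -11) ∧ b = -6 ∧ ((¬((1/2)*k + tot ≤ -3)) ∨ (3*q = -14 → k = -4))
Before k := tot: (2*tot ≠ q + 5 ∨ 2*q ≤ -11) ∧ b = -6 ∧ ((¬((3/2)*tot ≤ -3)) ∨ (3*q = -14 → tot = -4))
The weakest precondition is (2*tot ≠ q + 5 ∨ 2*q ≤ -11) ∧ b = -6 ∧ ((¬((3/2)*tot ≤ -3)) ∨ (3*q = -14 → tot = -4)).
Check whether (q ≠ -15 ∨ 2*q ≤ -11) ∧ b = -6 ∧ (¬(3*q = -14)) ∧ tot = 1 implies it.
Countermodel: at the initial state b = -6, q = -3, tot = 1, the precondition holds but the weakest precondition fails.
Answer: invalid


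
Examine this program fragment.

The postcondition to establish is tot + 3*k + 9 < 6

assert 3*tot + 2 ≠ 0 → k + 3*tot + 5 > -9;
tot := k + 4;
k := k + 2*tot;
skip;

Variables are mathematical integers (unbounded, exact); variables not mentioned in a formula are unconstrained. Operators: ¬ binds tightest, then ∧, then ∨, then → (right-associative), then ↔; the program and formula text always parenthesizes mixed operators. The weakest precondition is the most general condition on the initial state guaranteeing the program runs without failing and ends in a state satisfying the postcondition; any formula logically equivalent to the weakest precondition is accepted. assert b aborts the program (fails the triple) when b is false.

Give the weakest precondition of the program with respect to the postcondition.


Working backward. After the program, the postcondition tot + 3*k + 9 < 6 must hold; in canonical form it is 3*k + tot < -3.
Before skip: 3*k + tot < -3
Before k := k + 2*tot: 3*k + 7*tot < -3
Before tot := k + 4: 10*k < -31
Before assert 3*tot + 2 ≠ 0 → k + 3*tot + 5 > -9: (3*tot ≠ -2 → k + 3*tot > -14) ∧ 10*k < -31
Answer: WP = (3*tot ≠ -2 → k + 3*tot > -14) ∧ 10*k < -31


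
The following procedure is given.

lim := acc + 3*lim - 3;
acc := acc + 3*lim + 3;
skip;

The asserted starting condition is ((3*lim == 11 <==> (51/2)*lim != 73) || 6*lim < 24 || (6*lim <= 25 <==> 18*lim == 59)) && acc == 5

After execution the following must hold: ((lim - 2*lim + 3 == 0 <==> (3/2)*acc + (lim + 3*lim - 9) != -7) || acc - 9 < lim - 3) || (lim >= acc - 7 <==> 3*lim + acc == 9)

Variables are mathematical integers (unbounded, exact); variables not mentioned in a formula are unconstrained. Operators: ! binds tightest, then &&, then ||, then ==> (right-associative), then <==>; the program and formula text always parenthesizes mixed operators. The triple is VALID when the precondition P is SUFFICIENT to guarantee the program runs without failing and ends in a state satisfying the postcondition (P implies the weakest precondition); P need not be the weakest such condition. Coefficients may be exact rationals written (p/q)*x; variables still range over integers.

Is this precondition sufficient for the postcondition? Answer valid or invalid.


Working backward. After the program, the postcondition ((lim - 2*lim + 3 == 0 <==> (3/2)*acc + (lim + 3*lim - 9) != -7) || acc - 9 < lim - 3) || (lim >= acc - 7 <==> 3*lim + acc == 9) must hold; in canonical form it is (lim == 3 <==> (3/2)*acc + 4*lim != 2) || acc < lim + 6 || (lim >= acc - 7 <==> acc + 3*lim == 9).
Before skip: (lim == 3 <==> (3/2)*acc + 4*lim != 2) || acc < lim + 6 || (lim >= acc - 7 <==> acc + 3*lim == 9)
Before acc := acc + 3*lim + 3: (lim == 3 <==> (3/2)*acc + (17/2)*lim != -5/2) || acc + 2*lim < 3 || (acc + 2*lim <= 4 <==> acc + 6*lim == 6)
Before lim := acc + 3*lim - 3: (acc + 3*lim == 6 <==> 10*acc + (51/2)*lim != 23) || 3*acc + 6*lim < 9 || (3*acc + 6*lim <= 10 <==> 7*acc + 18*lim == 24)
The weakest precondition is (acc + 3*lim == 6 <==> 10*acc + (51/2)*lim != 23) || 3*acc + 6*lim < 9 || (3*acc + 6*lim <= 10 <==> 7*acc + 18*lim == 24).
Check whether ((3*lim == 11 <==> (51/2)*lim != 73) || 6*lim < 24 || (6*lim <= 25 <==> 18*lim == 59)) && acc == 5 implies it.
Countermodel: at the initial state acc = 5, lim = -1, the precondition holds but the weakest precondition fails.
Answer: invalid


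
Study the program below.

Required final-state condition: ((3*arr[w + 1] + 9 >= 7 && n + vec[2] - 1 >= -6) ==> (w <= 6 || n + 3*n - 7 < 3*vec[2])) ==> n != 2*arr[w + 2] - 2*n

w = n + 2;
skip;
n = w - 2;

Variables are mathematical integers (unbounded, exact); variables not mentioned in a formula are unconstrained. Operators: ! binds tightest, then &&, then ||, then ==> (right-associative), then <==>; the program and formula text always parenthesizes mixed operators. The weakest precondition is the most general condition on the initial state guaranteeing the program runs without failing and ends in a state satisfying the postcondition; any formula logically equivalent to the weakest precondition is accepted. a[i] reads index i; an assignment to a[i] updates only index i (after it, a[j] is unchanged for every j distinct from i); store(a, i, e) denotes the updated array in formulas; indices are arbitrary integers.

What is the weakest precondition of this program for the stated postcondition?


Working backward. After the program, the postcondition ((3*arr[w + 1] + 9 >= 7 && n + vec[2] - 1 >= -6) ==> (w <= 6 || n + 3*n - 7 < 3*vec[2])) ==> n != 2*arr[w + 2] - 2*n must hold; in canonical form it is ((3*arr[w + 1] >= -2 && vec[2] + n >= -5) ==> (w <= 6 || 4*n < 3*vec[2] + 7)) ==> 3*n != 2*arr[w + 2].
Before n := w - 2: ((3*arr[w + 1] >= -2 && vec[2] + w >= -3) ==> (w <= 6 || 4*w < 3*vec[2] + 15)) ==> 3*w != 2*arr[w + 2] + 6
Before skip: ((3*arr[w + 1] >= -2 && vec[2] + w >= -3) ==> (w <= 6 || 4*w < 3*vec[2] + 15)) ==> 3*w != 2*arr[w + 2] + 6
Before w := n + 2: ((3*arr[n + 3] >= -2 && vec[2] + n >= -5) ==> (n <= 4 || 4*n < 3*vec[2] + 7)) ==> 3*n != 2*arr[n + 4]
Answer: WP = ((3*arr[n + 3] >= -2 && vec[2] + n >= -5) ==> (n <= 4 || 4*n < 3*vec[2] + 7)) ==> 3*n != 2*arr[n + 4]


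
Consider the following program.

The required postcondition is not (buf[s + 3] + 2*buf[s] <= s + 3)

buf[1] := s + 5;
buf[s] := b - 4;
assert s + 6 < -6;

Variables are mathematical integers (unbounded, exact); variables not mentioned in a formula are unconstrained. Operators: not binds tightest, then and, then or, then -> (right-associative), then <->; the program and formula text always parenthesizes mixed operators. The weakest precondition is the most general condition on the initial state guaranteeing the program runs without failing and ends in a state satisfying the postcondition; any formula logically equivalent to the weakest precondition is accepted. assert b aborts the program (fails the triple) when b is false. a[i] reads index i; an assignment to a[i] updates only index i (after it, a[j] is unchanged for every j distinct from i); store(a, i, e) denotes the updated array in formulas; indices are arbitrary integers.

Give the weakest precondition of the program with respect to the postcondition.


Working backward. After the program, not (buf[s + 3] + 2*buf[s] <= s + 3) must hold.
Before assert s + 6 < -6: s < -12 and (not (buf[s + 3] + 2*buf[s] <= s + 3))
Before buf[s] := b - 4: s < -12 and (not (store(buf, s, b - 4)[s + 3] + 2*store(buf, s, b - 4)[s] <= s + 3))
Before buf[1] := s + 5: s < -12 and (not (store(store(buf, 1, s + 5), s, b - 4)[s + 3] + 2*store(store(buf, 1, s + 5), s, b - 4)[s] <= s + 3))
Answer: WP = s < -12 and (not (store(store(buf, 1, s + 5), s, b - 4)[s + 3] + 2*store(store(buf, 1, s + 5), s, b - 4)[s] <= s + 3))


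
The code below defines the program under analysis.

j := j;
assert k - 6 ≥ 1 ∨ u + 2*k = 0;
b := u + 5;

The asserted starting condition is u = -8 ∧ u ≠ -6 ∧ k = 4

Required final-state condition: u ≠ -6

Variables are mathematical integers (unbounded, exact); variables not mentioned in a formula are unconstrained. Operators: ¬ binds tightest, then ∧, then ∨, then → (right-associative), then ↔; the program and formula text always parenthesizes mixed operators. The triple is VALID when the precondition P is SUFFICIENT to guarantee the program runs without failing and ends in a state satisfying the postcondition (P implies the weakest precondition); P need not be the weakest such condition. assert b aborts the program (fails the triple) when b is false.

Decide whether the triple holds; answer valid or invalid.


Working backward. After the program, u ≠ -6 must hold.
Before b := u + 5: u ≠ -6
Before assert k - 6 ≥ 1 ∨ u + 2*k = 0: (k ≥ 7 ∨ 2*k + u = 0) ∧ u ≠ -6
Before j := j: (k ≥ 7 ∨ 2*k + u = 0) ∧ u ≠ -6
The weakest precondition is (k ≥ 7 ∨ 2*k + u = 0) ∧ u ≠ -6.
Check whether u = -8 ∧ u ≠ -6 ∧ k = 4 implies it.
Every state satisfying the precondition satisfies the weakest precondition: the implication holds.
Answer: valid


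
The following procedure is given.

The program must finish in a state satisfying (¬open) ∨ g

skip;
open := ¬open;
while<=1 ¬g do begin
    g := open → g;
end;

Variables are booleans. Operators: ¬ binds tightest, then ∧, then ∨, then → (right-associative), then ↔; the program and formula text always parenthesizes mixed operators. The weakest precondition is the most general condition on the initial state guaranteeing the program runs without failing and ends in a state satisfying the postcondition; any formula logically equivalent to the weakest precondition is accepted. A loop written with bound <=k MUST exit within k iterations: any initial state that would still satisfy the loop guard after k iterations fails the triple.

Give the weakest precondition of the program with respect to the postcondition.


Working backward. After the program, (¬open) ∨ g must hold.
Before the loop (bound <=1), unroll the exhaustion recursion (WP_0 = exit-now case; WP_j = one more guarded iteration, up to j = 1):
  WP_0: g ∧ ((¬open) ∨ g)
  WP_1: ((¬g) → ((open → g) ∧ ((¬open) ∨ (open → g)))) ∧ (g → ((¬open) ∨ g))
So before the loop: ((¬g) → ((open → g) ∧ ((¬open) ∨ (open → g)))) ∧ (g → ((¬open) ∨ g))
Before open := ¬open: ((¬g) → (((¬open) → g) ∧ (open ∨ ((¬open) → g)))) ∧ (g → (open ∨ g))
Before skip: ((¬g) → (((¬open) → g) ∧ (open ∨ ((¬open) → g)))) ∧ (g → (open ∨ g))
Answer: WP = ((¬g) → (((¬open) → g) ∧ (open ∨ ((¬open) → g)))) ∧ (g → (open ∨ g))


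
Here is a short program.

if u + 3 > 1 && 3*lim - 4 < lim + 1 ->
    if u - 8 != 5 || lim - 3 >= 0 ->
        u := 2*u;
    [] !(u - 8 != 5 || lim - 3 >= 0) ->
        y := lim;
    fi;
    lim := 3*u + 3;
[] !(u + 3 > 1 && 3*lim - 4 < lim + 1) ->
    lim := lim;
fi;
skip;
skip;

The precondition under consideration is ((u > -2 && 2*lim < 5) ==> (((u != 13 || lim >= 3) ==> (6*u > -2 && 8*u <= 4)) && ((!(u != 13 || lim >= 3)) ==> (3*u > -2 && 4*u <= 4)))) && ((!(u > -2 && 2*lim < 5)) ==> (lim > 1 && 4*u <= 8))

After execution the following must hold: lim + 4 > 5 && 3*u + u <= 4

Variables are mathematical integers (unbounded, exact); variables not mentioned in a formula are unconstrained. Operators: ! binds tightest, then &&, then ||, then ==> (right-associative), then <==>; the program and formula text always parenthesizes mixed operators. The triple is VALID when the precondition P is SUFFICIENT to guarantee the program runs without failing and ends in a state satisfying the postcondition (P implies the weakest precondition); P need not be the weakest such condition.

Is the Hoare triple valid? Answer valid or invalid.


Working backward. After the program, the postcondition lim + 4 > 5 && 3*u + u <= 4 must hold; in canonical form it is lim > 1 && 4*u <= 4.
Before skip: lim > 1 && 4*u <= 4
Before skip: lim > 1 && 4*u <= 4
Then branch requires ((u != 13 || lim >= 3) ==> (6*u > -2 && 8*u <= 4)) && ((!(u != 13 || lim >= 3)) ==> (3*u > -2 && 4*u <= 4)); else branch requires lim > 1 && 4*u <= 4.
Before the if: ((u > -2 && 2*lim < 5) ==> (((u != 13 || lim >= 3) ==> (6*u > -2 && 8*u <= 4)) && ((!(u != 13 || lim >= 3)) ==> (3*u > -2 && 4*u <= 4)))) && ((!(u > -2 && 2*lim < 5)) ==> (lim > 1 && 4*u <= 4))
The weakest precondition is ((u > -2 && 2*lim < 5) ==> (((u != 13 || lim >= 3) ==> (6*u > -2 && 8*u <= 4)) && ((!(u != 13 || lim >= 3)) ==> (3*u > -2 && 4*u <= 4)))) && ((!(u > -2 && 2*lim < 5)) ==> (lim > 1 && 4*u <= 4)).
Check whether ((u > -2 && 2*lim < 5) ==> (((u != 13 || lim >= 3) ==> (6*u > -2 && 8*u <= 4)) && ((!(u != 13 || lim >= 3)) ==> (3*u > -2 && 4*u <= 4)))) && ((!(u > -2 && 2*lim < 5)) ==> (lim > 1 && 4*u <= 8)) implies it.
Countermodel: at the initial state lim = 3, u = 2, the precondition holds but the weakest precondition fails.
Answer: invalid


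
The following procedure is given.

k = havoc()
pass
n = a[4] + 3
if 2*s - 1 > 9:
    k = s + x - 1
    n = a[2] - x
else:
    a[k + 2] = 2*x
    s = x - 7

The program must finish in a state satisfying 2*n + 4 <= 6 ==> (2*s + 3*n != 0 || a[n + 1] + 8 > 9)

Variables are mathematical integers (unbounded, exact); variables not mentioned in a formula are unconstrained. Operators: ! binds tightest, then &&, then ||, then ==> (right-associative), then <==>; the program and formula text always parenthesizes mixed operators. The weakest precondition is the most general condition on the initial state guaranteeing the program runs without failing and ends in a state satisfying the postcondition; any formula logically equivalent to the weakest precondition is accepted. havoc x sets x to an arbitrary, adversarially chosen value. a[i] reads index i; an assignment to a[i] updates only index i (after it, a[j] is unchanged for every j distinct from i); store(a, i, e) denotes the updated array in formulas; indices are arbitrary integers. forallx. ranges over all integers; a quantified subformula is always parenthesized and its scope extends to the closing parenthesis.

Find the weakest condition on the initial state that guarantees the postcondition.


Working backward. After the program, the postcondition 2*n + 4 <= 6 ==> (2*s + 3*n != 0 || a[n + 1] + 8 > 9) must hold; in canonical form it is 2*n <= 2 ==> (3*n + 2*s != 0 || a[n + 1] > 1).
Then branch requires 2*a[2] <= 2*x + 2 ==> (3*a[2] + 2*s != 3*x || a[a[2] - x + 1] > 1); else branch requires 2*n <= 2 ==> (3*n + 2*x != 14 || store(a, k + 2, 2*x)[n + 1] > 1).
Before the if: (2*s > 10 ==> (2*a[2] <= 2*x + 2 ==> (3*a[2] + 2*s != 3*x || a[a[2] - x + 1] > 1))) && ((!(2*s > 10)) ==> (2*n <= 2 ==> (3*n + 2*x != 14 || store(a, k + 2, 2*x)[n + 1] > 1)))
Before n := a[4] + 3: (2*s > 10 ==> (2*a[2] <= 2*x + 2 ==> (3*a[2] + 2*s != 3*x || a[a[2] - x + 1] > 1))) && ((!(2*s > 10)) ==> (2*a[4] <= -4 ==> (3*a[4] + 2*x != 5 || store(a, k + 2, 2*x)[a[4] + 4] > 1)))
Before skip: (2*s > 10 ==> (2*a[2] <= 2*x + 2 ==> (3*a[2] + 2*s != 3*x || a[a[2] - x + 1] > 1))) && ((!(2*s > 10)) ==> (2*a[4] <= -4 ==> (3*a[4] + 2*x != 5 || store(a, k + 2, 2*x)[a[4] + 4] > 1)))
Before havoc k: forall k_1. ((2*s > 10 ==> (2*a[2] <= 2*x + 2 ==> (3*a[2] + 2*s != 3*x || a[a[2] - x + 1] > 1))) && ((!(2*s > 10)) ==> (2*a[4] <= -4 ==> (3*a[4] + 2*x != 5 || store(a, k_1 + 2, 2*x)[a[4] + 4] > 1))))
Answer: WP = forall k_1. ((2*s > 10 ==> (2*a[2] <= 2*x + 2 ==> (3*a[2] + 2*s != 3*x || a[a[2] - x + 1] > 1))) && ((!(2*s > 10)) ==> (2*a[4] <= -4 ==> (3*a[4] + 2*x != 5 || store(a, k_1 + 2, 2*x)[a[4] + 4] > 1))))


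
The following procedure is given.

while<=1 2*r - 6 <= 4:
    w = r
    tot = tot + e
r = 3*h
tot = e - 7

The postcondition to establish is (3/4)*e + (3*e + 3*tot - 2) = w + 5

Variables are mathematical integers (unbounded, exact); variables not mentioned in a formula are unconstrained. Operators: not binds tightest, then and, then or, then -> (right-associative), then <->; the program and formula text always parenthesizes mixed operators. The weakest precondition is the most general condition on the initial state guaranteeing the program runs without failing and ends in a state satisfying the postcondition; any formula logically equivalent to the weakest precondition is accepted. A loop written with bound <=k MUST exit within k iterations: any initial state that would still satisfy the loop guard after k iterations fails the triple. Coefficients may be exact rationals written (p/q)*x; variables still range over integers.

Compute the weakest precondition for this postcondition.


Working backward. After the program, the postcondition (3/4)*e + (3*e + 3*tot - 2) = w + 5 must hold; in canonical form it is (15/4)*e + 3*tot = w + 7.
Before tot := e - 7: (27/4)*e = w + 28
Before r := 3*h: (27/4)*e = w + 28
Before the loop (bound <=1), unroll the exhaustion recursion (WP_0 = exit-now case; WP_j = one more guarded iteration, up to j = 1):
  WP_0: (not (2*r <= 10)) and (27/4)*e = w + 28
  WP_1: (2*r <= 10 -> ((not (2*r <= 10)) and (27/4)*e = r + 28)) and ((not (2*r <= 10)) -> (27/4)*e = w + 28)
So before the loop: (2*r <= 10 -> ((not (2*r <= 10)) and (27/4)*e = r + 28)) and ((not (2*r <= 10)) -> (27/4)*e = w + 28)
Answer: WP = (2*r <= 10 -> ((not (2*r <= 10)) and (27/4)*e = r + 28)) and ((not (2*r <= 10)) -> (27/4)*e = w + 28)


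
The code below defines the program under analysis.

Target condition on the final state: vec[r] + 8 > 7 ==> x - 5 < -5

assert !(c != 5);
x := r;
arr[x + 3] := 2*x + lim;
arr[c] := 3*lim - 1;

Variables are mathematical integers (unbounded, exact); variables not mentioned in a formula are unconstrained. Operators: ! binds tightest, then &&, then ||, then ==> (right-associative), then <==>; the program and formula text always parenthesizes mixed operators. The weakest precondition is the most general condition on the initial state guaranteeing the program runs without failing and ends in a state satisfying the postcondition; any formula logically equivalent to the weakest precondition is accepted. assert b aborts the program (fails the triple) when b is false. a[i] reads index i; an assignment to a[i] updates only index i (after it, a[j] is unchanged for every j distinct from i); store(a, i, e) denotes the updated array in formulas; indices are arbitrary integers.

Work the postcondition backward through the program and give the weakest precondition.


Working backward. After the program, the postcondition vec[r] + 8 > 7 ==> x - 5 < -5 must hold; in canonical form it is vec[r] > -1 ==> x < 0.
Before arr[c] := 3*lim - 1: vec[r] > -1 ==> x < 0
Before arr[x + 3] := 2*x + lim: vec[r] > -1 ==> x < 0
Before x := r: vec[r] > -1 ==> r < 0
Before assert !(c != 5): (!(c != 5)) && (vec[r] > -1 ==> r < 0)
Answer: WP = (!(c != 5)) && (vec[r] > -1 ==> r < 0)


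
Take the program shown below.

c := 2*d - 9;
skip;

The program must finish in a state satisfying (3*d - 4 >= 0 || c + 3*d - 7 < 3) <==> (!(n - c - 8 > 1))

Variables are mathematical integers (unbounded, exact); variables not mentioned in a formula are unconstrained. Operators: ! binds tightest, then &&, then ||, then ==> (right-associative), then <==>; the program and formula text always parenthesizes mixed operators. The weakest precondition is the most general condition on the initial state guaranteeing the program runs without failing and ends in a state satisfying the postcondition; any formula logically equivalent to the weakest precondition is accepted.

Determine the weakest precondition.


Working backward. After the program, the postcondition (3*d - 4 >= 0 || c + 3*d - 7 < 3) <==> (!(n - c - 8 > 1)) must hold; in canonical form it is (3*d >= 4 || c + 3*d < 10) <==> (!(n > c + 9)).
Before skip: (3*d >= 4 || c + 3*d < 10) <==> (!(n > c + 9))
Before c := 2*d - 9: (3*d >= 4 || 5*d < 19) <==> (!(n > 2*d))
Answer: WP = (3*d >= 4 || 5*d < 19) <==> (!(n > 2*d))


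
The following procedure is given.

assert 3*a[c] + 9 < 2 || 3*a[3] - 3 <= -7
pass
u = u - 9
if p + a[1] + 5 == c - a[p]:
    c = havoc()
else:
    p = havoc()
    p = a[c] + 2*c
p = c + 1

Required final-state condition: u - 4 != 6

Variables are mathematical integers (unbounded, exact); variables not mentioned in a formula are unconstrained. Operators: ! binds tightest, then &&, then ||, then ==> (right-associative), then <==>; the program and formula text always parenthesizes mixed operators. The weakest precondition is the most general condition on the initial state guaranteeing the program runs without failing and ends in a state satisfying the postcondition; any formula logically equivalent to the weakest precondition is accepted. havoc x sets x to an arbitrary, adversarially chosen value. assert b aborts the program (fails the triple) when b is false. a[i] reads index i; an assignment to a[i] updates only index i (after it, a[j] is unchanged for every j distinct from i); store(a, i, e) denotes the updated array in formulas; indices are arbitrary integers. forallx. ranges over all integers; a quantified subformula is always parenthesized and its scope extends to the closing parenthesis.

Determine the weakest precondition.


Working backward. After the program, the postcondition u - 4 != 6 must hold; in canonical form it is u != 10.
Before p := c + 1: u != 10
Then branch requires u != 10; else branch requires u != 10.
Before the if: (a[1] + a[p] + p == c - 5 ==> u != 10) && ((!(a[1] + a[p] + p == c - 5)) ==> u != 10)
Before u := u - 9: (a[1] + a[p] + p == c - 5 ==> u != 19) && ((!(a[1] + a[p] + p == c - 5)) ==> u != 19)
Before skip: (a[1] + a[p] + p == c - 5 ==> u != 19) && ((!(a[1] + a[p] + p == c - 5)) ==> u != 19)
Before assert 3*a[c] + 9 < 2 || 3*a[3] - 3 <= -7: (3*a[c] < -7 || 3*a[3] <= -4) && (a[1] + a[p] + p == c - 5 ==> u != 19) && ((!(a[1] + a[p] + p == c - 5)) ==> u != 19)
Answer: WP = (3*a[c] < -7 || 3*a[3] <= -4) && (a[1] + a[p] + p == c - 5 ==> u != 19) && ((!(a[1] + a[p] + p == c - 5)) ==> u != 19)


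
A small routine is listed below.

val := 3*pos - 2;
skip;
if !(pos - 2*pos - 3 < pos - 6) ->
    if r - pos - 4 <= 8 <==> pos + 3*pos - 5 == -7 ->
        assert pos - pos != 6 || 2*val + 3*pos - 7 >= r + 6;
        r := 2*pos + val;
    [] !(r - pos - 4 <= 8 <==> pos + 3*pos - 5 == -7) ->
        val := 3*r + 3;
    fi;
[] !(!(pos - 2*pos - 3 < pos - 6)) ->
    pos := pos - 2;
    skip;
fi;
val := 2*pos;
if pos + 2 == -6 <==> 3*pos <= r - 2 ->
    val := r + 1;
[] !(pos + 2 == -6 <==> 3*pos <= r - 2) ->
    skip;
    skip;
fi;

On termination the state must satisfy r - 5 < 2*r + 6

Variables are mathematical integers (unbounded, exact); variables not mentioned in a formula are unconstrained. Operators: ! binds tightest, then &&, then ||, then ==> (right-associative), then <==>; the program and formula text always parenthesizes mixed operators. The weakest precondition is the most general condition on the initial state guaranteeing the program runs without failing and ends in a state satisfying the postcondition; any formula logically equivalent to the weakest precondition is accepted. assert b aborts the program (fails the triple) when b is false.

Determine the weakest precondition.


Working backward. After the program, the postcondition r - 5 < 2*r + 6 must hold; in canonical form it is r > -11.
Then branch requires r > -11; else branch requires r > -11.
Before the if: ((pos == -8 <==> 3*pos <= r - 2) ==> r > -11) && ((!(pos == -8 <==> 3*pos <= r - 2)) ==> r > -11)
Before val := 2*pos: ((pos == -8 <==> 3*pos <= r - 2) ==> r > -11) && ((!(pos == -8 <==> 3*pos <= r - 2)) ==> r > -11)
Then branch requires ((r <= pos + 12 <==> 4*pos == -2) ==> (((pos == -8 <==> pos <= val - 2) ==> 2*pos + val > -11) && ((!(pos == -8 <==> pos <= val - 2)) ==> 2*pos + val > -11))) && ((!(r <= pos + 12 <==> 4*pos == -2)) ==> (((pos == -8 <==> 3*pos <= r - 2) ==> r > -11) && ((!(pos == -8 <==> 3*pos <= r - 2)) ==> r > -11))); else branch requires ((pos == -6 <==> 3*pos <= r + 4) ==> r > -11) && ((!(pos == -6 <==> 3*pos <= r + 4)) ==> r > -11).
Before the if: ((!(2*pos > 3)) ==> (((r <= pos + 12 <==> 4*pos == -2) ==> (((pos == -8 <==> pos <= val - 2) ==> 2*pos + val > -11) && ((!(pos == -8 <==> pos <= val - 2)) ==> 2*pos + val > -11))) && ((!(r <= pos + 12 <==> 4*pos == -2)) ==> (((pos == -8 <==> 3*pos <= r - 2) ==> r > -11) && ((!(pos == -8 <==> 3*pos <= r - 2)) ==> r > -11))))) && (2*pos > 3 ==> (((pos == -6 <==> 3*pos <= r + 4) ==> r > -11) && ((!(pos == -6 <==> 3*pos <= r + 4)) ==> r > -11)))
Before skip: ((!(2*pos > 3)) ==> (((r <= pos + 12 <==> 4*pos == -2) ==> (((pos == -8 <==> pos <= val - 2) ==> 2*pos + val > -11) && ((!(pos == -8 <==> pos <= val - 2)) ==> 2*pos + val > -11))) && ((!(r <= pos + 12 <==> 4*pos == -2)) ==> (((pos == -8 <==> 3*pos <= r - 2) ==> r > -11) && ((!(pos == -8 <==> 3*pos <= r - 2)) ==> r > -11))))) && (2*pos > 3 ==> (((pos == -6 <==> 3*pos <= r + 4) ==> r > -11) && ((!(pos == -6 <==> 3*pos <= r + 4)) ==> r > -11)))
Before val := 3*pos - 2: ((!(2*pos > 3)) ==> (((r <= pos + 12 <==> 4*pos == -2) ==> (((pos == -8 <==> 2*pos >= 4) ==> 5*pos > -9) && ((!(pos == -8 <==> 2*pos >= 4)) ==> 5*pos > -9))) && ((!(r <= pos + 12 <==> 4*pos == -2)) ==> (((pos == -8 <==> 3*pos <= r - 2) ==> r > -11) && ((!(pos == -8 <==> 3*pos <= r - 2)) ==> r > -11))))) && (2*pos > 3 ==> (((pos == -6 <==> 3*pos <= r + 4) ==> r > -11) && ((!(pos == -6 <==> 3*pos <= r + 4)) ==> r > -11)))
Answer: WP = ((!(2*pos > 3)) ==> (((r <= pos + 12 <==> 4*pos == -2) ==> (((pos == -8 <==> 2*pos >= 4) ==> 5*pos > -9) && ((!(pos == -8 <==> 2*pos >= 4)) ==> 5*pos > -9))) && ((!(r <= pos + 12 <==> 4*pos == -2)) ==> (((pos == -8 <==> 3*pos <= r - 2) ==> r > -11) && ((!(pos == -8 <==> 3*pos <= r - 2)) ==> r > -11))))) && (2*pos > 3 ==> (((pos == -6 <==> 3*pos <= r + 4) ==> r > -11) && ((!(pos == -6 <==> 3*pos <= r + 4)) ==> r > -11)))


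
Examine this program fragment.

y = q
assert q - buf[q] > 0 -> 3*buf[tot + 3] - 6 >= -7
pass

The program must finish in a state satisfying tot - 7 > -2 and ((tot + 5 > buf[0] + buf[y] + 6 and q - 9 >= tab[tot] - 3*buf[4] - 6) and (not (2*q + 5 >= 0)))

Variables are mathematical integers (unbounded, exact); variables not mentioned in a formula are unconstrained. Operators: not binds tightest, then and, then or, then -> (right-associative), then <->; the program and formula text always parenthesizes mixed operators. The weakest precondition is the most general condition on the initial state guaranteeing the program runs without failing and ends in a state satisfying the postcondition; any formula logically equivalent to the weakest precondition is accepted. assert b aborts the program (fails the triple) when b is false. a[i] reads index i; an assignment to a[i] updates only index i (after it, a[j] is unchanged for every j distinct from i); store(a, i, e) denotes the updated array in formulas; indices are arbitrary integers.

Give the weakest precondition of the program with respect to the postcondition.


Working backward. After the program, the postcondition tot - 7 > -2 and ((tot + 5 > buf[0] + buf[y] + 6 and q - 9 >= tab[tot] - 3*buf[4] - 6) and (not (2*q + 5 >= 0))) must hold; in canonical form it is tot > 5 and tot > buf[0] + buf[y] + 1 and 3*buf[4] + q >= tab[tot] + 3 and (not (2*q >= -5)).
Before skip: tot > 5 and tot > buf[0] + buf[y] + 1 and 3*buf[4] + q >= tab[tot] + 3 and (not (2*q >= -5))
Before assert q - buf[q] > 0 -> 3*buf[tot + 3] - 6 >= -7: (q > buf[q] -> 3*buf[tot + 3] >= -1) and tot > 5 and tot > buf[0] + buf[y] + 1 and 3*buf[4] + q >= tab[tot] + 3 and (not (2*q >= -5))
Before y := q: (q > buf[q] -> 3*buf[tot + 3] >= -1) and tot > 5 and tot > buf[0] + buf[q] + 1 and 3*buf[4] + q >= tab[tot] + 3 and (not (2*q >= -5))
Answer: WP = (q > buf[q] -> 3*buf[tot + 3] >= -1) and tot > 5 and tot > buf[0] + buf[q] + 1 and 3*buf[4] + q >= tab[tot] + 3 and (not (2*q >= -5))


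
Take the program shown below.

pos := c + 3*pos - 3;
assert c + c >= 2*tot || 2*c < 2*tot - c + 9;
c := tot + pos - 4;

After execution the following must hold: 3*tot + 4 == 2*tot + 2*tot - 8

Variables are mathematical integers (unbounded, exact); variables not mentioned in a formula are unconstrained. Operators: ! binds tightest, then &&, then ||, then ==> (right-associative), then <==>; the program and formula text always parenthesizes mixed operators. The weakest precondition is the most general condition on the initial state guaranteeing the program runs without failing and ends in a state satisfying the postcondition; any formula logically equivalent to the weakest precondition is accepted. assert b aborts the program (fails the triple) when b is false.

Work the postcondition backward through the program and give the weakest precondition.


Working backward. After the program, the postcondition 3*tot + 4 == 2*tot + 2*tot - 8 must hold; in canonical form it is tot == 12.
Before c := tot + pos - 4: tot == 12
Before assert c + c >= 2*tot || 2*c < 2*tot - c + 9: (2*c >= 2*tot || 3*c < 2*tot + 9) && tot == 12
Before pos := c + 3*pos - 3: (2*c >= 2*tot || 3*c < 2*tot + 9) && tot == 12
Answer: WP = (2*c >= 2*tot || 3*c < 2*tot + 9) && tot == 12


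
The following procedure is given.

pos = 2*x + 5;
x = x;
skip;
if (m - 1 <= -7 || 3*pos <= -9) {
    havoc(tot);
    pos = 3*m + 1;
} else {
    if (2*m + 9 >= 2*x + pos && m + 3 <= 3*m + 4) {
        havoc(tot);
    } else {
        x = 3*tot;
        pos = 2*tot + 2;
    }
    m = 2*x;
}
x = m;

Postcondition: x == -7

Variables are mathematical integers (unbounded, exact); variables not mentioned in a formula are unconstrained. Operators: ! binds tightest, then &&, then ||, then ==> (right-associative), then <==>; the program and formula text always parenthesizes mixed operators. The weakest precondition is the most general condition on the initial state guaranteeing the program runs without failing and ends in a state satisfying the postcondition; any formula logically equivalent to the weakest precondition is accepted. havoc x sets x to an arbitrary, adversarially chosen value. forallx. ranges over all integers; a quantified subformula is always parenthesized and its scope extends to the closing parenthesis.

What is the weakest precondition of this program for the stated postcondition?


Working backward. After the program, x == -7 must hold.
Before x := m: m == -7
Then branch requires m == -7; else branch requires ((2*m >= pos + 2*x - 9 && 2*m >= -1) ==> 2*x == -7) && ((!(2*m >= pos + 2*x - 9 && 2*m >= -1)) ==> 6*tot == -7).
Before the if: ((m <= -6 || 3*pos <= -9) ==> m == -7) && ((!(m <= -6 || 3*pos <= -9)) ==> (((2*m >= pos + 2*x - 9 && 2*m >= -1) ==> 2*x == -7) && ((!(2*m >= pos + 2*x - 9 && 2*m >= -1)) ==> 6*tot == -7)))
Before skip: ((m <= -6 || 3*pos <= -9) ==> m == -7) && ((!(m <= -6 || 3*pos <= -9)) ==> (((2*m >= pos + 2*x - 9 && 2*m >= -1) ==> 2*x == -7) && ((!(2*m >= pos + 2*x - 9 && 2*m >= -1)) ==> 6*tot == -7)))
Before x := x: ((m <= -6 || 3*pos <= -9) ==> m == -7) && ((!(m <= -6 || 3*pos <= -9)) ==> (((2*m >= pos + 2*x - 9 && 2*m >= -1) ==> 2*x == -7) && ((!(2*m >= pos + 2*x - 9 && 2*m >= -1)) ==> 6*tot == -7)))
Before pos := 2*x + 5: ((m <= -6 || 6*x <= -24) ==> m == -7) && ((!(m <= -6 || 6*x <= -24)) ==> (((2*m >= 4*x - 4 && 2*m >= -1) ==> 2*x == -7) && ((!(2*m >= 4*x - 4 && 2*m >= -1)) ==> 6*tot == -7)))
Answer: WP = ((m <= -6 || 6*x <= -24) ==> m == -7) && ((!(m <= -6 || 6*x <= -24)) ==> (((2*m >= 4*x - 4 && 2*m >= -1) ==> 2*x == -7) && ((!(2*m >= 4*x - 4 && 2*m >= -1)) ==> 6*tot == -7)))


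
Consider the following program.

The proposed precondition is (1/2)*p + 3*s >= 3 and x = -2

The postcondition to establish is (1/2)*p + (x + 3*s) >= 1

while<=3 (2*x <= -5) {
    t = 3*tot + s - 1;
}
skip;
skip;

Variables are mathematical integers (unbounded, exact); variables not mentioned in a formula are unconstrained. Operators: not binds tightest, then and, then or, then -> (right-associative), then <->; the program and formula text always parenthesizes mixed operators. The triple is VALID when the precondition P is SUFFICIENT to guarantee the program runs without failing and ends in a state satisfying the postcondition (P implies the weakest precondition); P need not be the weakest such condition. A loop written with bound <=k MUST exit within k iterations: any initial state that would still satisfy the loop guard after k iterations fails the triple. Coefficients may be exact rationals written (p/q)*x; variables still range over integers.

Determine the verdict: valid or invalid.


Working backward. After the program, the postcondition (1/2)*p + (x + 3*s) >= 1 must hold; in canonical form it is (1/2)*p + 3*s + x >= 1.
Before skip: (1/2)*p + 3*s + x >= 1
Before skip: (1/2)*p + 3*s + x >= 1
Before the loop (bound <=3), unroll the exhaustion recursion (WP_0 = exit-now case; WP_j = one more guarded iteration, up to j = 3):
  WP_0: (not (2*x <= -5)) and (1/2)*p + 3*s + x >= 1
  WP_1: (2*x <= -5 -> ((not (2*x <= -5)) and (1/2)*p + 3*s + x >= 1)) and ((not (2*x <= -5)) -> (1/2)*p + 3*s + x >= 1)
  WP_2: (2*x <= -5 -> ((2*x <= -5 -> ((not (2*x <= -5)) and (1/2)*p + 3*s + x >= 1)) and ((not (2*x <= -5)) -> (1/2)*p + 3*s + x >= 1))) and ((not (2*x <= -5)) -> (1/2)*p + 3*s + x >= 1)
  WP_3: (2*x <= -5 -> ((2*x <= -5 -> ((2*x <= -5 -> ((not (2*x <= -5)) and (1/2)*p + 3*s + x >= 1)) and ((not (2*x <= -5)) -> (1/2)*p + 3*s + x >= 1))) and ((not (2*x <= -5)) -> (1/2)*p + 3*s + x >= 1))) and ((not (2*x <= -5)) -> (1/2)*p + 3*s + x >= 1)
So before the loop: (2*x <= -5 -> ((2*x <= -5 -> ((2*x <= -5 -> ((not (2*x <= -5)) and (1/2)*p + 3*s + x >= 1)) and ((not (2*x <= -5)) -> (1/2)*p + 3*s + x >= 1))) and ((not (2*x <= -5)) -> (1/2)*p + 3*s + x >= 1))) and ((not (2*x <= -5)) -> (1/2)*p + 3*s + x >= 1)
The weakest precondition is (2*x <= -5 -> ((2*x <= -5 -> ((2*x <= -5 -> ((not (2*x <= -5)) and (1/2)*p + 3*s + x >= 1)) and ((not (2*x <= -5)) -> (1/2)*p + 3*s + x >= 1))) and ((not (2*x <= -5)) -> (1/2)*p + 3*s + x >= 1))) and ((not (2*x <= -5)) -> (1/2)*p + 3*s + x >= 1).
Check whether (1/2)*p + 3*s >= 3 and x = -2 implies it.
Every state satisfying the precondition satisfies the weakest precondition: the implication holds.
Answer: valid


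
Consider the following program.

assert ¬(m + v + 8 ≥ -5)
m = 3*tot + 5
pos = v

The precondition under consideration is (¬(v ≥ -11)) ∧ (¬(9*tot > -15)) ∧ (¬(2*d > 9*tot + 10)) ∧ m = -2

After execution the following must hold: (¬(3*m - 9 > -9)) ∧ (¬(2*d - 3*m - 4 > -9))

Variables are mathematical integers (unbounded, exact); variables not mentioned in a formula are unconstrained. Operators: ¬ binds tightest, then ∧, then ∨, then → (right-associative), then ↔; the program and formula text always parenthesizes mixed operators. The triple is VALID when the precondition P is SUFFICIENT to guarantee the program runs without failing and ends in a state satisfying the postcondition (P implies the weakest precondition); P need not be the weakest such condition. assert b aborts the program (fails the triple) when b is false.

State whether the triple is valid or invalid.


Working backward. After the program, the postcondition (¬(3*m - 9 > -9)) ∧ (¬(2*d - 3*m - 4 > -9)) must hold; in canonical form it is (¬(3*m > 0)) ∧ (¬(2*d > 3*m - 5)).
Before pos := v: (¬(3*m > 0)) ∧ (¬(2*d > 3*m - 5))
Before m := 3*tot + 5: (¬(9*tot > -15)) ∧ (¬(2*d > 9*tot + 10))
Before assert ¬(m + v + 8 ≥ -5): (¬(m + v ≥ -13)) ∧ (¬(9*tot > -15)) ∧ (¬(2*d > 9*tot + 10))
The weakest precondition is (¬(m + v ≥ -13)) ∧ (¬(9*tot > -15)) ∧ (¬(2*d > 9*tot + 10)).
Check whether (¬(v ≥ -11)) ∧ (¬(9*tot > -15)) ∧ (¬(2*d > 9*tot + 10)) ∧ m = -2 implies it.
Every state satisfying the precondition satisfies the weakest precondition: the implication holds.
Answer: valid


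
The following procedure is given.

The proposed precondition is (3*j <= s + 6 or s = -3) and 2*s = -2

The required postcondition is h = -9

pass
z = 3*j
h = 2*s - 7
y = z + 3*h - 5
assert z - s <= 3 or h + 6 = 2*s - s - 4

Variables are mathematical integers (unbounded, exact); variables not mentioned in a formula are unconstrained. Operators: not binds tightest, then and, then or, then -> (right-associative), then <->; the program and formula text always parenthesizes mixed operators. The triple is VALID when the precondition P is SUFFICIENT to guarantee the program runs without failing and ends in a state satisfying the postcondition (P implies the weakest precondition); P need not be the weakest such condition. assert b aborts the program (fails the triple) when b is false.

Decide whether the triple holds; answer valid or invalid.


Working backward. After the program, h = -9 must hold.
Before assert z - s <= 3 or h + 6 = 2*s - s - 4: (z <= s + 3 or h = s - 10) and h = -9
Before y := z + 3*h - 5: (z <= s + 3 or h = s - 10) and h = -9
Before h := 2*s - 7: (z <= s + 3 or s = -3) and 2*s = -2
Before z := 3*j: (3*j <= s + 3 or s = -3) and 2*s = -2
Before skip: (3*j <= s + 3 or s = -3) and 2*s = -2
The weakest precondition is (3*j <= s + 3 or s = -3) and 2*s = -2.
Check whether (3*j <= s + 6 or s = -3) and 2*s = -2 implies it.
Countermodel: at the initial state j = 1, s = -1, the precondition holds but the weakest precondition fails.
Answer: invalid


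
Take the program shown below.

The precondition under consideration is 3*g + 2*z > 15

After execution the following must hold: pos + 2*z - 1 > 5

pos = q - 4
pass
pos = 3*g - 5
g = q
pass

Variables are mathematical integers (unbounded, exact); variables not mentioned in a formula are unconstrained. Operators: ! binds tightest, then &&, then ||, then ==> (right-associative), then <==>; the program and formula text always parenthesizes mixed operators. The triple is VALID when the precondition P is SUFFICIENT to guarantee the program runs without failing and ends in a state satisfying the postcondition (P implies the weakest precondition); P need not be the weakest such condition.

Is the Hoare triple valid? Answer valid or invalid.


Working backward. After the program, the postcondition pos + 2*z - 1 > 5 must hold; in canonical form it is pos + 2*z > 6.
Before skip: pos + 2*z > 6
Before g := q: pos + 2*z > 6
Before pos := 3*g - 5: 3*g + 2*z > 11
Before skip: 3*g + 2*z > 11
Before pos := q - 4: 3*g + 2*z > 11
The weakest precondition is 3*g + 2*z > 11.
Check whether 3*g + 2*z > 15 implies it.
Every state satisfying the precondition satisfies the weakest precondition: the implication holds.
Answer: valid


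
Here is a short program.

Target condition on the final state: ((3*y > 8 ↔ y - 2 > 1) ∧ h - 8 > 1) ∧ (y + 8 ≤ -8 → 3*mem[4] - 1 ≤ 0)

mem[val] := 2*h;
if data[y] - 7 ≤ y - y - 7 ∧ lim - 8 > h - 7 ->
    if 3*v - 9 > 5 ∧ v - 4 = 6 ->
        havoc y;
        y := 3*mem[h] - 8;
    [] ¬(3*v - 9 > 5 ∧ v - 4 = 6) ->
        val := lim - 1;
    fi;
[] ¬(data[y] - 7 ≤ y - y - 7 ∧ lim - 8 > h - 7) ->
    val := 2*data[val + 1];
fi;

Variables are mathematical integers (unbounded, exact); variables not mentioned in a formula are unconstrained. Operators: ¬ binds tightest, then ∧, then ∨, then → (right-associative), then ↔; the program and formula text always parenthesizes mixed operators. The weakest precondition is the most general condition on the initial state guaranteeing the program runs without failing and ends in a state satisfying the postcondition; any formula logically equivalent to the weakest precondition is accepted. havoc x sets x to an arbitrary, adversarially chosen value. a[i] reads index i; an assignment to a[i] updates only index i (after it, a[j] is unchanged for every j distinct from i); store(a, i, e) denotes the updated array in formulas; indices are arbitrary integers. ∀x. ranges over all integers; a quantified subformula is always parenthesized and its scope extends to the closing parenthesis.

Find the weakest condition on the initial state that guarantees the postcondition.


Working backward. After the program, the postcondition ((3*y > 8 ↔ y - 2 > 1) ∧ h - 8 > 1) ∧ (y + 8 ≤ -8 → 3*mem[4] - 1 ≤ 0) must hold; in canonical form it is (3*y > 8 ↔ y > 3) ∧ h > 9 ∧ (y ≤ -16 → 3*mem[4] ≤ 1).
Then branch requires ((3*v > 14 ∧ v = 10) → ((9*mem[h] > 32 ↔ 3*mem[h] > 11) ∧ h > 9 ∧ (3*mem[h] ≤ -8 → 3*mem[4] ≤ 1))) ∧ ((¬(3*v > 14 ∧ v = 10)) → ((3*y > 8 ↔ y > 3) ∧ h > 9 ∧ (y ≤ -16 → 3*mem[4] ≤ 1))); else branch requires (3*y > 8 ↔ y > 3) ∧ h > 9 ∧ (y ≤ -16 → 3*mem[4] ≤ 1).
Before the if: ((data[y] ≤ 0 ∧ lim > h + 1) → (((3*v > 14 ∧ v = 10) → ((9*mem[h] > 32 ↔ 3*mem[h] > 11) ∧ h > 9 ∧ (3*mem[h] ≤ -8 → 3*mem[4] ≤ 1))) ∧ ((¬(3*v > 14 ∧ v = 10)) → ((3*y > 8 ↔ y > 3) ∧ h > 9 ∧ (y ≤ -16 → 3*mem[4] ≤ 1))))) ∧ ((¬(data[y] ≤ 0 ∧ lim > h + 1)) → ((3*y > 8 ↔ y > 3) ∧ h > 9 ∧ (y ≤ -16 → 3*mem[4] ≤ 1)))
Before mem[val] := 2*h: ((data[y] ≤ 0 ∧ lim > h + 1) → (((3*v > 14 ∧ v = 10) → ((9*store(mem, val, 2*h)[h] > 32 ↔ 3*store(mem, val, 2*h)[h] > 11) ∧ h > 9 ∧ (3*store(mem, val, 2*h)[h] ≤ -8 → 3*store(mem, val, 2*h)[4] ≤ 1))) ∧ ((¬(3*v > 14 ∧ v = 10)) → ((3*y > 8 ↔ y > 3) ∧ h > 9 ∧ (y ≤ -16 → 3*store(mem, val, 2*h)[4] ≤ 1))))) ∧ ((¬(data[y] ≤ 0 ∧ lim > h + 1)) → ((3*y > 8 ↔ y > 3) ∧ h > 9 ∧ (y ≤ -16 → 3*store(mem, val, 2*h)[4] ≤ 1)))
Answer: WP = ((data[y] ≤ 0 ∧ lim > h + 1) → (((3*v > 14 ∧ v = 10) → ((9*store(mem, val, 2*h)[h] > 32 ↔ 3*store(mem, val, 2*h)[h] > 11) ∧ h > 9 ∧ (3*store(mem, val, 2*h)[h] ≤ -8 → 3*store(mem, val, 2*h)[4] ≤ 1))) ∧ ((¬(3*v > 14 ∧ v = 10)) → ((3*y > 8 ↔ y > 3) ∧ h > 9 ∧ (y ≤ -16 → 3*store(mem, val, 2*h)[4] ≤ 1))))) ∧ ((¬(data[y] ≤ 0 ∧ lim > h + 1)) → ((3*y > 8 ↔ y > 3) ∧ h > 9 ∧ (y ≤ -16 → 3*store(mem, val, 2*h)[4] ≤ 1)))
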